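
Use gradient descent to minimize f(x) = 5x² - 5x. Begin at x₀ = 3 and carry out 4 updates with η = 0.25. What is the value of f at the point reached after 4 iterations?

799.6533203125

f′(x) = 10x - 5
x₁ = 3 − 0.25·25 = -3.25
x₂ = -3.25 − 0.25·(-37.5) = 6.125
x₃ = 6.125 − 0.25·56.25 = -7.9375
x₄ = -7.9375 − 0.25·(-84.375) = 13.15625
f(13.15625) = 799.6533203125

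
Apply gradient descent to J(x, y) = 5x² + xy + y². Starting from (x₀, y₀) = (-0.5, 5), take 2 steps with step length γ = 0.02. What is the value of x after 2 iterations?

-0.4962

∇J = (10x + y, x + 2y)
Step 1: at (-0.5, 5), ∇J = (0, 9.5) → (-0.5, 5) − 0.02·(0, 9.5) = (-0.5, 4.81)
Step 2: at (-0.5, 4.81), ∇J = (-0.19, 9.12) → (-0.5, 4.81) − 0.02·(-0.19, 9.12) = (-0.4962, 4.6276)
x = -0.4962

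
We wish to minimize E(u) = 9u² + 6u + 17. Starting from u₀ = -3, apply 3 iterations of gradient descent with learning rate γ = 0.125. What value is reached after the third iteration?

4.875

E′(u) = 18u + 6
Step 1: E′(-3) = -48; u₁ = -3 − 0.125·(-48) = 3
Step 2: E′(3) = 60; u₂ = 3 − 0.125·60 = -4.5
Step 3: E′(-4.5) = -75; u₃ = -4.5 − 0.125·(-75) = 4.875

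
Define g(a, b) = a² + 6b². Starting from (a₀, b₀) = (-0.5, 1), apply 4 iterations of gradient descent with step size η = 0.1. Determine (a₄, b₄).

(-0.2048, 0.0016)

∇g = (2a, 12b)
(a₁, b₁) = (-0.5, 1) − 0.1·(-1, 12) = (-0.4, -0.2)
(a₂, b₂) = (-0.4, -0.2) − 0.1·(-0.8, -2.4) = (-0.32, 0.04)
(a₃, b₃) = (-0.32, 0.04) − 0.1·(-0.64, 0.48) = (-0.256, -0.008)
(a₄, b₄) = (-0.256, -0.008) − 0.1·(-0.512, -0.096) = (-0.2048, 0.0016)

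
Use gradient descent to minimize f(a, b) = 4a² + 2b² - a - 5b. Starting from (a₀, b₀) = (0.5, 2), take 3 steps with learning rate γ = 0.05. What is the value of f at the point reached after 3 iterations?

-2.866344

∇f = (8a - 1, 4b - 5)
Step 1: at (0.5, 2), ∇f = (3, 3) → (0.5, 2) − 0.05·(3, 3) = (0.35, 1.85)
Step 2: at (0.35, 1.85), ∇f = (1.8, 2.4) → (0.35, 1.85) − 0.05·(1.8, 2.4) = (0.26, 1.73)
Step 3: at (0.26, 1.73), ∇f = (1.08, 1.92) → (0.26, 1.73) − 0.05·(1.08, 1.92) = (0.206, 1.634)
f(0.206, 1.634) = -2.866344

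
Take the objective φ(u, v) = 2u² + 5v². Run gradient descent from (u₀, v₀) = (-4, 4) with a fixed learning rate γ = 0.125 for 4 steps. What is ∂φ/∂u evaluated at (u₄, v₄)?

-1

∇φ = (4u, 10v)
(u₁, v₁) = (-4, 4) − 0.125·(-16, 40) = (-2, -1)
(u₂, v₂) = (-2, -1) − 0.125·(-8, -10) = (-1, 0.25)
(u₃, v₃) = (-1, 0.25) − 0.125·(-4, 2.5) = (-0.5, -0.0625)
(u₄, v₄) = (-0.5, -0.0625) − 0.125·(-2, -0.625) = (-0.25, 0.015625)
∂φ/∂u at (-0.25, 0.015625) = -1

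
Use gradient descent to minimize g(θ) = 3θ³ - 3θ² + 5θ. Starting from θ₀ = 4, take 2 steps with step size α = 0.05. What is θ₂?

-5.453125

g′(θ) = 9θ² - 6θ + 5
θ₁ = 4 − 0.05·125 = -2.25
θ₂ = -2.25 − 0.05·64.0625 = -5.453125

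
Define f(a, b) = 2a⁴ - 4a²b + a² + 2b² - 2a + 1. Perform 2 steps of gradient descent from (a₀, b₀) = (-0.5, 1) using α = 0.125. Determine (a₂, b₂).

(-0.3125, 0.4375)

∇f = (8a³ - 8ab + 2a - 2, -4a² + 4b)
(a₁, b₁) = (-0.5, 1) − 0.125·(0, 3) = (-0.5, 0.625)
(a₂, b₂) = (-0.5, 0.625) − 0.125·(-1.5, 1.5) = (-0.3125, 0.4375)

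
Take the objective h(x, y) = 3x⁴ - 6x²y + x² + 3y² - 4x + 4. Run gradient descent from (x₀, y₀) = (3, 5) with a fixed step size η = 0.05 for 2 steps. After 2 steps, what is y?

9.887

∇h = (12x³ - 12xy + 2x - 4, -6x² + 6y)
(x₁, y₁) = (3, 5) − 0.05·(146, -24) = (-4.3, 6.2)
(x₂, y₂) = (-4.3, 6.2) − 0.05·(-646.764, -73.74) = (28.0382, 9.887)
y = 9.887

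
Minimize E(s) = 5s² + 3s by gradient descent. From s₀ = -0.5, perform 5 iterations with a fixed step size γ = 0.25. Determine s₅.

1.21875

E′(s) = 10s + 3
s₁ = -0.5 − 0.25·(-2) = 0
s₂ = 0 − 0.25·3 = -0.75
s₃ = -0.75 − 0.25·(-4.5) = 0.375
s₄ = 0.375 − 0.25·6.75 = -1.3125
s₅ = -1.3125 − 0.25·(-10.125) = 1.21875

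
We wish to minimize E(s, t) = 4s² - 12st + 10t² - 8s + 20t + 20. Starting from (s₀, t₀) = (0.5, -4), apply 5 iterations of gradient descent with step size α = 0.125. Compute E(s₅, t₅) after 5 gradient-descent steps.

∇E = (8s - 12t - 8, -12s + 20t + 20)
Step 1: at (0.5, -4), ∇E = (44, -66) → (0.5, -4) − 0.125·(44, -66) = (-5, 4.25)
Step 2: at (-5, 4.25), ∇E = (-99, 165) → (-5, 4.25) − 0.125·(-99, 165) = (7.375, -16.375)
Step 3: at (7.375, -16.375), ∇E = (247.5, -396) → (7.375, -16.375) − 0.125·(247.5, -396) = (-23.5625, 33.125)
Step 4: at (-23.5625, 33.125), ∇E = (-594, 965.25) → (-23.5625, 33.125) − 0.125·(-594, 965.25) = (50.6875, -87.53125)
Step 5: at (50.6875, -87.53125), ∇E = (1447.875, -2338.875) → (50.6875, -87.53125) − 0.125·(1447.875, -2338.875) = (-130.296875, 204.828125)
E(-130.296875, 204.828125) = 812875.22314453125

812875.22314453125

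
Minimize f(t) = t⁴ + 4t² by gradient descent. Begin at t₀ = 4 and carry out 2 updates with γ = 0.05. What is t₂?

218.7328

f′(t) = 4t³ + 8t
t₁ = 4 − 0.05·288 = -10.4
t₂ = -10.4 − 0.05·(-4582.656) = 218.7328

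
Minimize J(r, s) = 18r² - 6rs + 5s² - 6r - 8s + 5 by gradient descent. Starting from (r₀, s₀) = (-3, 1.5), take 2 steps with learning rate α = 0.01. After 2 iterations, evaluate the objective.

32.73239016

∇J = (36r - 6s - 6, -6r + 10s - 8)
(r₁, s₁) = (-3, 1.5) − 0.01·(-123, 25) = (-1.77, 1.25)
(r₂, s₂) = (-1.77, 1.25) − 0.01·(-77.22, 15.12) = (-0.9978, 1.0988)
J(-0.9978, 1.0988) = 32.73239016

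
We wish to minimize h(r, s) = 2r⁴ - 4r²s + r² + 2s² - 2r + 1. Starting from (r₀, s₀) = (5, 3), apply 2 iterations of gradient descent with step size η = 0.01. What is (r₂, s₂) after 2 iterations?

∇h = (8r³ - 8rs + 2r - 2, -4r² + 4s)
(r₁, s₁) = (5, 3) − 0.01·(888, -88) = (-3.88, 3.88)
(r₂, s₂) = (-3.88, 3.88) − 0.01·(-356.613376, -44.6976) = (-0.31386624, 4.326976)

(-0.31386624, 4.326976)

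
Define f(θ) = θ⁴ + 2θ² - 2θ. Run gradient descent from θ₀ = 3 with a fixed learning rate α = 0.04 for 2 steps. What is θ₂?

-0.55064832

f′(θ) = 4θ³ + 4θ - 2
Step 1: f′(3) = 118; θ₁ = 3 − 0.04·118 = -1.72
Step 2: f′(-1.72) = -29.233792; θ₂ = -1.72 − 0.04·(-29.233792) = -0.55064832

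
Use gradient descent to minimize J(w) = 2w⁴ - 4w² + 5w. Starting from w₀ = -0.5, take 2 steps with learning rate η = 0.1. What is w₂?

-1.0824

J′(w) = 8w³ - 8w + 5
w₁ = -0.5 − 0.1·8 = -1.3
w₂ = -1.3 − 0.1·(-2.176) = -1.0824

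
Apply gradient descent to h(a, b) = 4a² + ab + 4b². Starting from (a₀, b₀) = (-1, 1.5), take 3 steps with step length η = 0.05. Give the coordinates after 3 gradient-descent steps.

(-0.3016875, 0.384875)

∇h = (8a + b, a + 8b)
Step 1: at (-1, 1.5), ∇h = (-6.5, 11) → (-1, 1.5) − 0.05·(-6.5, 11) = (-0.675, 0.95)
Step 2: at (-0.675, 0.95), ∇h = (-4.45, 6.925) → (-0.675, 0.95) − 0.05·(-4.45, 6.925) = (-0.4525, 0.60375)
Step 3: at (-0.4525, 0.60375), ∇h = (-3.01625, 4.3775) → (-0.4525, 0.60375) − 0.05·(-3.01625, 4.3775) = (-0.3016875, 0.384875)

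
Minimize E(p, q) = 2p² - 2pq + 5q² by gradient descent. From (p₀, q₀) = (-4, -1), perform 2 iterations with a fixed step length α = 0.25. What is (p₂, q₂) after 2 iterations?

(-0.25, 0.5)

∇E = (4p - 2q, -2p + 10q)
Step 1: at (-4, -1), ∇E = (-14, -2) → (-4, -1) − 0.25·(-14, -2) = (-0.5, -0.5)
Step 2: at (-0.5, -0.5), ∇E = (-1, -4) → (-0.5, -0.5) − 0.25·(-1, -4) = (-0.25, 0.5)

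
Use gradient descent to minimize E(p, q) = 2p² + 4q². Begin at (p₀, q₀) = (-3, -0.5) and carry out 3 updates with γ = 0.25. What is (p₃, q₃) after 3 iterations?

(0, 0.5)

∇E = (4p, 8q)
(p₁, q₁) = (-3, -0.5) − 0.25·(-12, -4) = (0, 0.5)
(p₂, q₂) = (0, 0.5) − 0.25·(0, 4) = (0, -0.5)
(p₃, q₃) = (0, -0.5) − 0.25·(0, -4) = (0, 0.5)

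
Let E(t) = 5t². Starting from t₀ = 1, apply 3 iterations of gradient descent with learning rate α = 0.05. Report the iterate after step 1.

E′(t) = 10t
Step 1: E′(1) = 10; t₁ = 1 − 0.05·10 = 0.5

0.5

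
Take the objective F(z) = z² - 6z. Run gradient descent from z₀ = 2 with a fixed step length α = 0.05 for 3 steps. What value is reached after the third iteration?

2.271

F′(z) = 2z - 6
z₁ = 2 − 0.05·(-2) = 2.1
z₂ = 2.1 − 0.05·(-1.8) = 2.19
z₃ = 2.19 − 0.05·(-1.62) = 2.271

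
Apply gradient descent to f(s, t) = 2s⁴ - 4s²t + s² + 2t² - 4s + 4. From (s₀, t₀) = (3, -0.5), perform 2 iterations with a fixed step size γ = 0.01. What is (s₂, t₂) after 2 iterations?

(0.69184, -0.0956)

∇f = (8s³ - 8st + 2s - 4, -4s² + 4t)
(s₁, t₁) = (3, -0.5) − 0.01·(230, -38) = (0.7, -0.12)
(s₂, t₂) = (0.7, -0.12) − 0.01·(0.816, -2.44) = (0.69184, -0.0956)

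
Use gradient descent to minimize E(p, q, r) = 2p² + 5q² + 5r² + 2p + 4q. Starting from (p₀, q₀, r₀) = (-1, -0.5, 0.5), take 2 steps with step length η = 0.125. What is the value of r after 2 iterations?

0.03125

∇E = (4p + 2, 10q + 4, 10r)
Step 1: at (-1, -0.5, 0.5), ∇E = (-2, -1, 5) → (-1, -0.5, 0.5) − 0.125·(-2, -1, 5) = (-0.75, -0.375, -0.125)
Step 2: at (-0.75, -0.375, -0.125), ∇E = (-1, 0.25, -1.25) → (-0.75, -0.375, -0.125) − 0.125·(-1, 0.25, -1.25) = (-0.625, -0.40625, 0.03125)
r = 0.03125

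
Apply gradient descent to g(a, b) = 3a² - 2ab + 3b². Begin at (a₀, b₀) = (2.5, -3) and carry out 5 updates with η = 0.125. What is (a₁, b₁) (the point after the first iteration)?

∇g = (6a - 2b, -2a + 6b)
(a₁, b₁) = (2.5, -3) − 0.125·(21, -23) = (-0.125, -0.125)

(-0.125, -0.125)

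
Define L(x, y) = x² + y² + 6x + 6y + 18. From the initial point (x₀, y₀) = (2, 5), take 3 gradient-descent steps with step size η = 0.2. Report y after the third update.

∇L = (2x + 6, 2y + 6)
Step 1: at (2, 5), ∇L = (10, 16) → (2, 5) − 0.2·(10, 16) = (0, 1.8)
Step 2: at (0, 1.8), ∇L = (6, 9.6) → (0, 1.8) − 0.2·(6, 9.6) = (-1.2, -0.12)
Step 3: at (-1.2, -0.12), ∇L = (3.6, 5.76) → (-1.2, -0.12) − 0.2·(3.6, 5.76) = (-1.92, -1.272)
y = -1.272

-1.272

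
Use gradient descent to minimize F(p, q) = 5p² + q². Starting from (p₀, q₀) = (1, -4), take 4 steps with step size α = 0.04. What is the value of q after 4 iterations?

∇F = (10p, 2q)
Step 1: at (1, -4), ∇F = (10, -8) → (1, -4) − 0.04·(10, -8) = (0.6, -3.68)
Step 2: at (0.6, -3.68), ∇F = (6, -7.36) → (0.6, -3.68) − 0.04·(6, -7.36) = (0.36, -3.3856)
Step 3: at (0.36, -3.3856), ∇F = (3.6, -6.7712) → (0.36, -3.3856) − 0.04·(3.6, -6.7712) = (0.216, -3.114752)
Step 4: at (0.216, -3.114752), ∇F = (2.16, -6.229504) → (0.216, -3.114752) − 0.04·(2.16, -6.229504) = (0.1296, -2.86557184)
q = -2.86557184

-2.86557184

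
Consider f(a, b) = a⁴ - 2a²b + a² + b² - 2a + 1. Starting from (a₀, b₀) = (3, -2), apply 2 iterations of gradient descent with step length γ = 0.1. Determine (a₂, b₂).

(467.2784, 22.632)

∇f = (4a³ - 4ab + 2a - 2, -2a² + 2b)
(a₁, b₁) = (3, -2) − 0.1·(136, -22) = (-10.6, 0.2)
(a₂, b₂) = (-10.6, 0.2) − 0.1·(-4778.784, -224.32) = (467.2784, 22.632)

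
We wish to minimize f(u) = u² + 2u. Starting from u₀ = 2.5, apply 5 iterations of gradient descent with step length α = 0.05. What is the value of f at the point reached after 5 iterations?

f′(u) = 2u + 2
u₁ = 2.5 − 0.05·7 = 2.15
u₂ = 2.15 − 0.05·6.3 = 1.835
u₃ = 1.835 − 0.05·5.67 = 1.5515
u₄ = 1.5515 − 0.05·5.103 = 1.29635
u₅ = 1.29635 − 0.05·4.5927 = 1.066715
f(1.066715) = 3.271310891225

3.271310891225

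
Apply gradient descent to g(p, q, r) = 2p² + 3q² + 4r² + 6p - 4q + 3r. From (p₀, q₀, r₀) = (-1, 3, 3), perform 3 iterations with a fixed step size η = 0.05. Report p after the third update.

∇g = (4p + 6, 6q - 4, 8r + 3)
Step 1: at (-1, 3, 3), ∇g = (2, 14, 27) → (-1, 3, 3) − 0.05·(2, 14, 27) = (-1.1, 2.3, 1.65)
Step 2: at (-1.1, 2.3, 1.65), ∇g = (1.6, 9.8, 16.2) → (-1.1, 2.3, 1.65) − 0.05·(1.6, 9.8, 16.2) = (-1.18, 1.81, 0.84)
Step 3: at (-1.18, 1.81, 0.84), ∇g = (1.28, 6.86, 9.72) → (-1.18, 1.81, 0.84) − 0.05·(1.28, 6.86, 9.72) = (-1.244, 1.467, 0.354)
p = -1.244

-1.244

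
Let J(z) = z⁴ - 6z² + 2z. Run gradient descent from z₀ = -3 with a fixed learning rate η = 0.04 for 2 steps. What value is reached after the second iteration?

-0.37472

J′(z) = 4z³ - 12z + 2
z₁ = -3 − 0.04·(-70) = -0.2
z₂ = -0.2 − 0.04·4.368 = -0.37472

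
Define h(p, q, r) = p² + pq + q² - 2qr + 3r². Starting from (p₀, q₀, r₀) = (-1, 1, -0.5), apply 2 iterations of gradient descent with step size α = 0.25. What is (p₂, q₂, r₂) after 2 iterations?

∇h = (2p + q, p + 2q - 2r, -2q + 6r)
(p₁, q₁, r₁) = (-1, 1, -0.5) − 0.25·(-1, 2, -5) = (-0.75, 0.5, 0.75)
(p₂, q₂, r₂) = (-0.75, 0.5, 0.75) − 0.25·(-1, -1.25, 3.5) = (-0.5, 0.8125, -0.125)

(-0.5, 0.8125, -0.125)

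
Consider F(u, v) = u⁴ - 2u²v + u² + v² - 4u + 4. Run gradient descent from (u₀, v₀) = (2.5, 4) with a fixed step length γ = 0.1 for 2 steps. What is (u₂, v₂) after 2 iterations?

∇F = (4u³ - 4uv + 2u - 4, -2u² + 2v)
(u₁, v₁) = (2.5, 4) − 0.1·(23.5, -4.5) = (0.15, 4.45)
(u₂, v₂) = (0.15, 4.45) − 0.1·(-6.3565, 8.855) = (0.78565, 3.5645)

(0.78565, 3.5645)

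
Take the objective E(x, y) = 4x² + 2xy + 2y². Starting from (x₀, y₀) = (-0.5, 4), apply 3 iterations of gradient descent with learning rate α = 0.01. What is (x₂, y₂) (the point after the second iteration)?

(-0.5738, 3.7068)

∇E = (8x + 2y, 2x + 4y)
Step 1: at (-0.5, 4), ∇E = (4, 15) → (-0.5, 4) − 0.01·(4, 15) = (-0.54, 3.85)
Step 2: at (-0.54, 3.85), ∇E = (3.38, 14.32) → (-0.54, 3.85) − 0.01·(3.38, 14.32) = (-0.5738, 3.7068)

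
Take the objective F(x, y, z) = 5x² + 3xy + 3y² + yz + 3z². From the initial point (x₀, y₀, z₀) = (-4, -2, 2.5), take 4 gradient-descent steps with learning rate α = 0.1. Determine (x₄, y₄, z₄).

∇F = (10x + 3y, 3x + 6y + z, y + 6z)
Step 1: at (-4, -2, 2.5), ∇F = (-46, -21.5, 13) → (-4, -2, 2.5) − 0.1·(-46, -21.5, 13) = (0.6, 0.15, 1.2)
Step 2: at (0.6, 0.15, 1.2), ∇F = (6.45, 3.9, 7.35) → (0.6, 0.15, 1.2) − 0.1·(6.45, 3.9, 7.35) = (-0.045, -0.24, 0.465)
Step 3: at (-0.045, -0.24, 0.465), ∇F = (-1.17, -1.11, 2.55) → (-0.045, -0.24, 0.465) − 0.1·(-1.17, -1.11, 2.55) = (0.072, -0.129, 0.21)
Step 4: at (0.072, -0.129, 0.21), ∇F = (0.333, -0.348, 1.131) → (0.072, -0.129, 0.21) − 0.1·(0.333, -0.348, 1.131) = (0.0387, -0.0942, 0.0969)

(0.0387, -0.0942, 0.0969)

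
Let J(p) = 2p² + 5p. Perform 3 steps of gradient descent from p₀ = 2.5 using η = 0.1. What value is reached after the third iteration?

J′(p) = 4p + 5
p₁ = 2.5 − 0.1·15 = 1
p₂ = 1 − 0.1·9 = 0.1
p₃ = 0.1 − 0.1·5.4 = -0.44

-0.44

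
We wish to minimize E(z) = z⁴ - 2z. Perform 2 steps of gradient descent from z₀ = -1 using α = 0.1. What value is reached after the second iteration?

E′(z) = 4z³ - 2
Step 1: E′(-1) = -6; z₁ = -1 − 0.1·(-6) = -0.4
Step 2: E′(-0.4) = -2.256; z₂ = -0.4 − 0.1·(-2.256) = -0.1744

-0.1744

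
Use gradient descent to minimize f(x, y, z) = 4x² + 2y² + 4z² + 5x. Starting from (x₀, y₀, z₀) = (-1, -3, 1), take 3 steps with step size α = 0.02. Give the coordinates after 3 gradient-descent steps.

(-0.847264, -2.336064, 0.592704)

∇f = (8x + 5, 4y, 8z)
Step 1: at (-1, -3, 1), ∇f = (-3, -12, 8) → (-1, -3, 1) − 0.02·(-3, -12, 8) = (-0.94, -2.76, 0.84)
Step 2: at (-0.94, -2.76, 0.84), ∇f = (-2.52, -11.04, 6.72) → (-0.94, -2.76, 0.84) − 0.02·(-2.52, -11.04, 6.72) = (-0.8896, -2.5392, 0.7056)
Step 3: at (-0.8896, -2.5392, 0.7056), ∇f = (-2.1168, -10.1568, 5.6448) → (-0.8896, -2.5392, 0.7056) − 0.02·(-2.1168, -10.1568, 5.6448) = (-0.847264, -2.336064, 0.592704)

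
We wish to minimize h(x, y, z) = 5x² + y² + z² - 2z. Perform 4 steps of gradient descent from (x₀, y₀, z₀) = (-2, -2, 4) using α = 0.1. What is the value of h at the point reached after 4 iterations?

∇h = (10x, 2y, 2z - 2)
(x₁, y₁, z₁) = (-2, -2, 4) − 0.1·(-20, -4, 6) = (0, -1.6, 3.4)
(x₂, y₂, z₂) = (0, -1.6, 3.4) − 0.1·(0, -3.2, 4.8) = (0, -1.28, 2.92)
(x₃, y₃, z₃) = (0, -1.28, 2.92) − 0.1·(0, -2.56, 3.84) = (0, -1.024, 2.536)
(x₄, y₄, z₄) = (0, -1.024, 2.536) − 0.1·(0, -2.048, 3.072) = (0, -0.8192, 2.2288)
h(0, -0.8192, 2.2288) = 1.18103808

1.18103808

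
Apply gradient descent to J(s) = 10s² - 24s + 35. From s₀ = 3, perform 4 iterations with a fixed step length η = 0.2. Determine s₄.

147

J′(s) = 20s - 24
Step 1: J′(3) = 36; s₁ = 3 − 0.2·36 = -4.2
Step 2: J′(-4.2) = -108; s₂ = -4.2 − 0.2·(-108) = 17.4
Step 3: J′(17.4) = 324; s₃ = 17.4 − 0.2·324 = -47.4
Step 4: J′(-47.4) = -972; s₄ = -47.4 − 0.2·(-972) = 147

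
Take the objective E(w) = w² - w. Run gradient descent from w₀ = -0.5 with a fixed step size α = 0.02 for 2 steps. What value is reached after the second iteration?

E′(w) = 2w - 1
Step 1: E′(-0.5) = -2; w₁ = -0.5 − 0.02·(-2) = -0.46
Step 2: E′(-0.46) = -1.92; w₂ = -0.46 − 0.02·(-1.92) = -0.4216

-0.4216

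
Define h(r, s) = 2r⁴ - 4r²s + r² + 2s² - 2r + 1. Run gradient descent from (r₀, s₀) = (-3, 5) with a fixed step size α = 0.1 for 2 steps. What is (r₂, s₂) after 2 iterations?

∇h = (8r³ - 8rs + 2r - 2, -4r² + 4s)
(r₁, s₁) = (-3, 5) − 0.1·(-104, -16) = (7.4, 6.6)
(r₂, s₂) = (7.4, 6.6) − 0.1·(2863.872, -192.64) = (-278.9872, 25.864)

(-278.9872, 25.864)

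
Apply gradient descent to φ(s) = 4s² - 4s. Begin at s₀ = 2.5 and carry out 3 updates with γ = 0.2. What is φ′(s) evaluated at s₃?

φ′(s) = 8s - 4
Step 1: φ′(2.5) = 16; s₁ = 2.5 − 0.2·16 = -0.7
Step 2: φ′(-0.7) = -9.6; s₂ = -0.7 − 0.2·(-9.6) = 1.22
Step 3: φ′(1.22) = 5.76; s₃ = 1.22 − 0.2·5.76 = 0.068
φ′(s) at (0.068) = -3.456

-3.456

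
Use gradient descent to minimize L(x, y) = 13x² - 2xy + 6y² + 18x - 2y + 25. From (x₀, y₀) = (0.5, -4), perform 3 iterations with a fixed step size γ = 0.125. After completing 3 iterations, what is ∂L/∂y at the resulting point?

∇L = (26x - 2y + 18, -2x + 12y - 2)
Step 1: at (0.5, -4), ∇L = (39, -51) → (0.5, -4) − 0.125·(39, -51) = (-4.375, 2.375)
Step 2: at (-4.375, 2.375), ∇L = (-100.5, 35.25) → (-4.375, 2.375) − 0.125·(-100.5, 35.25) = (8.1875, -2.03125)
Step 3: at (8.1875, -2.03125), ∇L = (234.9375, -42.75) → (8.1875, -2.03125) − 0.125·(234.9375, -42.75) = (-21.1796875, 3.3125)
∂L/∂y at (-21.1796875, 3.3125) = 80.109375

80.109375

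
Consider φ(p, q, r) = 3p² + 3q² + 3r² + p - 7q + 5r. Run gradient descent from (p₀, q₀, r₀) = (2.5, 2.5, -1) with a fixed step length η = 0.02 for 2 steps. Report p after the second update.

∇φ = (6p + 1, 6q - 7, 6r + 5)
(p₁, q₁, r₁) = (2.5, 2.5, -1) − 0.02·(16, 8, -1) = (2.18, 2.34, -0.98)
(p₂, q₂, r₂) = (2.18, 2.34, -0.98) − 0.02·(14.08, 7.04, -0.88) = (1.8984, 2.1992, -0.9624)
p = 1.8984

1.8984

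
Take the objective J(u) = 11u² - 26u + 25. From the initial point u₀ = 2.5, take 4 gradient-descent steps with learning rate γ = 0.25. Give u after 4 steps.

J′(u) = 22u - 26
Step 1: J′(2.5) = 29; u₁ = 2.5 − 0.25·29 = -4.75
Step 2: J′(-4.75) = -130.5; u₂ = -4.75 − 0.25·(-130.5) = 27.875
Step 3: J′(27.875) = 587.25; u₃ = 27.875 − 0.25·587.25 = -118.9375
Step 4: J′(-118.9375) = -2642.625; u₄ = -118.9375 − 0.25·(-2642.625) = 541.71875

541.71875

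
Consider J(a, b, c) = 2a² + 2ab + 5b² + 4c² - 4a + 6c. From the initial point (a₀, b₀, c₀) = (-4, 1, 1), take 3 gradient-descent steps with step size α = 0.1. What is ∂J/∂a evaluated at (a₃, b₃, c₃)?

∇J = (4a + 2b - 4, 2a + 10b, 8c + 6)
(a₁, b₁, c₁) = (-4, 1, 1) − 0.1·(-18, 2, 14) = (-2.2, 0.8, -0.4)
(a₂, b₂, c₂) = (-2.2, 0.8, -0.4) − 0.1·(-11.2, 3.6, 2.8) = (-1.08, 0.44, -0.68)
(a₃, b₃, c₃) = (-1.08, 0.44, -0.68) − 0.1·(-7.44, 2.24, 0.56) = (-0.336, 0.216, -0.736)
∂J/∂a at (-0.336, 0.216, -0.736) = -4.912

-4.912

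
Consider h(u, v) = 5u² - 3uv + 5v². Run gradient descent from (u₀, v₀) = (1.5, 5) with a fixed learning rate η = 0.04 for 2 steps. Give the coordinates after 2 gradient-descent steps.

(1.2816, 2.088)

∇h = (10u - 3v, -3u + 10v)
Step 1: at (1.5, 5), ∇h = (0, 45.5) → (1.5, 5) − 0.04·(0, 45.5) = (1.5, 3.18)
Step 2: at (1.5, 3.18), ∇h = (5.46, 27.3) → (1.5, 3.18) − 0.04·(5.46, 27.3) = (1.2816, 2.088)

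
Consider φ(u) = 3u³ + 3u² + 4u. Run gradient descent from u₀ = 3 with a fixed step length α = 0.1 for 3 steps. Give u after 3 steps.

φ′(u) = 9u² + 6u + 4
u₁ = 3 − 0.1·103 = -7.3
u₂ = -7.3 − 0.1·439.81 = -51.281
u₃ = -51.281 − 0.1·23363.982649 = -2387.6792649

-2387.6792649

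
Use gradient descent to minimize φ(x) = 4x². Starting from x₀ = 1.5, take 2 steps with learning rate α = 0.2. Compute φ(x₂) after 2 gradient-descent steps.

φ′(x) = 8x
x₁ = 1.5 − 0.2·12 = -0.9
x₂ = -0.9 − 0.2·(-7.2) = 0.54
φ(0.54) = 1.1664

1.1664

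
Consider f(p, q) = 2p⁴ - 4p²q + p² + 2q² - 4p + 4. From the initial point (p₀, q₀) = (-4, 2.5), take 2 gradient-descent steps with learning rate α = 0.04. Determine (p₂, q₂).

(-800.35320832, 34.208416)

∇f = (8p³ - 8pq + 2p - 4, -4p² + 4q)
Step 1: at (-4, 2.5), ∇f = (-444, -54) → (-4, 2.5) − 0.04·(-444, -54) = (13.76, 4.66)
Step 2: at (13.76, 4.66), ∇f = (20352.830208, -738.7104) → (13.76, 4.66) − 0.04·(20352.830208, -738.7104) = (-800.35320832, 34.208416)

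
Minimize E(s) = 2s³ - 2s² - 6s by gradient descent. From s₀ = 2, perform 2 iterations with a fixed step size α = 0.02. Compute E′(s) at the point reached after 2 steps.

E′(s) = 6s² - 4s - 6
s₁ = 2 − 0.02·10 = 1.8
s₂ = 1.8 − 0.02·6.24 = 1.6752
E′(s) at (1.6752) = 4.13697024

4.13697024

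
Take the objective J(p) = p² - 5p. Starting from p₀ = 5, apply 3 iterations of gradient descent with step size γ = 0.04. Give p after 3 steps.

J′(p) = 2p - 5
p₁ = 5 − 0.04·5 = 4.8
p₂ = 4.8 − 0.04·4.6 = 4.616
p₃ = 4.616 − 0.04·4.232 = 4.44672

4.44672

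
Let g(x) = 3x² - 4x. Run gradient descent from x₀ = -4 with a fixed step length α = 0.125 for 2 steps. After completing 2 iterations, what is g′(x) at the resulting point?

g′(x) = 6x - 4
x₁ = -4 − 0.125·(-28) = -0.5
x₂ = -0.5 − 0.125·(-7) = 0.375
g′(x) at (0.375) = -1.75

-1.75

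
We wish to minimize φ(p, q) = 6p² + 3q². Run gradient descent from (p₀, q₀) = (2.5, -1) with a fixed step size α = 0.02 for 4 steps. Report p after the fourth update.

∇φ = (12p, 6q)
Step 1: at (2.5, -1), ∇φ = (30, -6) → (2.5, -1) − 0.02·(30, -6) = (1.9, -0.88)
Step 2: at (1.9, -0.88), ∇φ = (22.8, -5.28) → (1.9, -0.88) − 0.02·(22.8, -5.28) = (1.444, -0.7744)
Step 3: at (1.444, -0.7744), ∇φ = (17.328, -4.6464) → (1.444, -0.7744) − 0.02·(17.328, -4.6464) = (1.09744, -0.681472)
Step 4: at (1.09744, -0.681472), ∇φ = (13.16928, -4.088832) → (1.09744, -0.681472) − 0.02·(13.16928, -4.088832) = (0.8340544, -0.59969536)
p = 0.8340544

0.8340544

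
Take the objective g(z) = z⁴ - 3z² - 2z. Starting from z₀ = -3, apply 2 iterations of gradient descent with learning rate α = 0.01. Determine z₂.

-1.82484352

g′(z) = 4z³ - 6z - 2
z₁ = -3 − 0.01·(-92) = -2.08
z₂ = -2.08 − 0.01·(-25.515648) = -1.82484352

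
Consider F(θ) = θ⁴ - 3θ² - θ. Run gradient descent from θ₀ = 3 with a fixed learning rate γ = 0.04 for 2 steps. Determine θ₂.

F′(θ) = 4θ³ - 6θ - 1
θ₁ = 3 − 0.04·89 = -0.56
θ₂ = -0.56 − 0.04·1.657536 = -0.62630144

-0.62630144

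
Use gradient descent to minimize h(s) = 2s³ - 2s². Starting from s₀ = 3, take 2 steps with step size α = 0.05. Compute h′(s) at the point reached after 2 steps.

0.855414

h′(s) = 6s² - 4s
Step 1: h′(3) = 42; s₁ = 3 − 0.05·42 = 0.9
Step 2: h′(0.9) = 1.26; s₂ = 0.9 − 0.05·1.26 = 0.837
h′(s) at (0.837) = 0.855414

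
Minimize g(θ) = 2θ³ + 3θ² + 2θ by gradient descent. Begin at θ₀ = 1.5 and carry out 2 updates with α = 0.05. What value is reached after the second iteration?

0.0698125

g′(θ) = 6θ² + 6θ + 2
Step 1: g′(1.5) = 24.5; θ₁ = 1.5 − 0.05·24.5 = 0.275
Step 2: g′(0.275) = 4.10375; θ₂ = 0.275 − 0.05·4.10375 = 0.0698125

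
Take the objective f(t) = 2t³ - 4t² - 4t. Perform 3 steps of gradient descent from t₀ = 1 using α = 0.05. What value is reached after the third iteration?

f′(t) = 6t² - 8t - 4
t₁ = 1 − 0.05·(-6) = 1.3
t₂ = 1.3 − 0.05·(-4.26) = 1.513
t₃ = 1.513 − 0.05·(-2.368986) = 1.6314493

1.6314493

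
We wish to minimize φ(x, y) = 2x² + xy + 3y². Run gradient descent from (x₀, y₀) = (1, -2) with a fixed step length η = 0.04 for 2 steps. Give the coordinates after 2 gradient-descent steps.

∇φ = (4x + y, x + 6y)
(x₁, y₁) = (1, -2) − 0.04·(2, -11) = (0.92, -1.56)
(x₂, y₂) = (0.92, -1.56) − 0.04·(2.12, -8.44) = (0.8352, -1.2224)

(0.8352, -1.2224)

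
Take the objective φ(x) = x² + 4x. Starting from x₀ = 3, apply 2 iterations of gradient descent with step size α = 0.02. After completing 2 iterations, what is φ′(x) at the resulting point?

φ′(x) = 2x + 4
Step 1: φ′(3) = 10; x₁ = 3 − 0.02·10 = 2.8
Step 2: φ′(2.8) = 9.6; x₂ = 2.8 − 0.02·9.6 = 2.608
φ′(x) at (2.608) = 9.216

9.216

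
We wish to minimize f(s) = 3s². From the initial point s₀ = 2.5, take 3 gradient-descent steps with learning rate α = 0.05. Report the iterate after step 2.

1.225

f′(s) = 6s
s₁ = 2.5 − 0.05·15 = 1.75
s₂ = 1.75 − 0.05·10.5 = 1.225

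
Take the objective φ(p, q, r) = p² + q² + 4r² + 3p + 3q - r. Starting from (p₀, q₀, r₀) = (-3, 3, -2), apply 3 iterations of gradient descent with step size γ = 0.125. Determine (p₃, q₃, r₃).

∇φ = (2p + 3, 2q + 3, 8r - 1)
(p₁, q₁, r₁) = (-3, 3, -2) − 0.125·(-3, 9, -17) = (-2.625, 1.875, 0.125)
(p₂, q₂, r₂) = (-2.625, 1.875, 0.125) − 0.125·(-2.25, 6.75, 0) = (-2.34375, 1.03125, 0.125)
(p₃, q₃, r₃) = (-2.34375, 1.03125, 0.125) − 0.125·(-1.6875, 5.0625, 0) = (-2.1328125, 0.3984375, 0.125)

(-2.1328125, 0.3984375, 0.125)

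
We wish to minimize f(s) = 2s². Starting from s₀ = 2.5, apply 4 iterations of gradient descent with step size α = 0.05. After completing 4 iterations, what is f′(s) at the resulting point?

4.096

f′(s) = 4s
s₁ = 2.5 − 0.05·10 = 2
s₂ = 2 − 0.05·8 = 1.6
s₃ = 1.6 − 0.05·6.4 = 1.28
s₄ = 1.28 − 0.05·5.12 = 1.024
f′(s) at (1.024) = 4.096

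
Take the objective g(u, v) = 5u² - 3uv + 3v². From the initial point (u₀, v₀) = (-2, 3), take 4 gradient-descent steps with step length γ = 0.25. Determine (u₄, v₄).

∇g = (10u - 3v, -3u + 6v)
(u₁, v₁) = (-2, 3) − 0.25·(-29, 24) = (5.25, -3)
(u₂, v₂) = (5.25, -3) − 0.25·(61.5, -33.75) = (-10.125, 5.4375)
(u₃, v₃) = (-10.125, 5.4375) − 0.25·(-117.5625, 63) = (19.265625, -10.3125)
(u₄, v₄) = (19.265625, -10.3125) − 0.25·(223.59375, -119.671875) = (-36.6328125, 19.60546875)

(-36.6328125, 19.60546875)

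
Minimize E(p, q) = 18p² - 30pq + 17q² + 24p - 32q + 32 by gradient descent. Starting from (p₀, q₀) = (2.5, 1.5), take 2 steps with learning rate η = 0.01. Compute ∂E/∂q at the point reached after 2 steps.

-2.5236

∇E = (36p - 30q + 24, -30p + 34q - 32)
(p₁, q₁) = (2.5, 1.5) − 0.01·(69, -56) = (1.81, 2.06)
(p₂, q₂) = (1.81, 2.06) − 0.01·(27.36, -16.26) = (1.5364, 2.2226)
∂E/∂q at (1.5364, 2.2226) = -2.5236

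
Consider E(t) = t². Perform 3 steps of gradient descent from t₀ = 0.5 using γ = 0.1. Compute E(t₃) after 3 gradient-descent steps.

0.065536

E′(t) = 2t
Step 1: E′(0.5) = 1; t₁ = 0.5 − 0.1·1 = 0.4
Step 2: E′(0.4) = 0.8; t₂ = 0.4 − 0.1·0.8 = 0.32
Step 3: E′(0.32) = 0.64; t₃ = 0.32 − 0.1·0.64 = 0.256
E(0.256) = 0.065536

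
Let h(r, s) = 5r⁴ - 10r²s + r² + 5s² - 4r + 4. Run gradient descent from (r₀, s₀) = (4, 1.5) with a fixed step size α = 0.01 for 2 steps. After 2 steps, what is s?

8.49196

∇h = (20r³ - 20rs + 2r - 4, -10r² + 10s)
Step 1: at (4, 1.5), ∇h = (1164, -145) → (4, 1.5) − 0.01·(1164, -145) = (-7.64, 2.95)
Step 2: at (-7.64, 2.95), ∇h = (-8487.39488, -554.196) → (-7.64, 2.95) − 0.01·(-8487.39488, -554.196) = (77.2339488, 8.49196)
s = 8.49196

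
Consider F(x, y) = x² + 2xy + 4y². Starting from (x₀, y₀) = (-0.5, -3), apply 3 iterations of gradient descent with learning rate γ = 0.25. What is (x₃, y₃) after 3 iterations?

(1.4375, 4.375)

∇F = (2x + 2y, 2x + 8y)
Step 1: at (-0.5, -3), ∇F = (-7, -25) → (-0.5, -3) − 0.25·(-7, -25) = (1.25, 3.25)
Step 2: at (1.25, 3.25), ∇F = (9, 28.5) → (1.25, 3.25) − 0.25·(9, 28.5) = (-1, -3.875)
Step 3: at (-1, -3.875), ∇F = (-9.75, -33) → (-1, -3.875) − 0.25·(-9.75, -33) = (1.4375, 4.375)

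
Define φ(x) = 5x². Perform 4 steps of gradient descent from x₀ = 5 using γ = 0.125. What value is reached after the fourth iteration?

0.01953125

φ′(x) = 10x
x₁ = 5 − 0.125·50 = -1.25
x₂ = -1.25 − 0.125·(-12.5) = 0.3125
x₃ = 0.3125 − 0.125·3.125 = -0.078125
x₄ = -0.078125 − 0.125·(-0.78125) = 0.01953125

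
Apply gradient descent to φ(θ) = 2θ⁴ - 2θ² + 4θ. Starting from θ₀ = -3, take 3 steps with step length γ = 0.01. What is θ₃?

-1

φ′(θ) = 8θ³ - 4θ + 4
θ₁ = -3 − 0.01·(-200) = -1
θ₂ = -1 − 0.01·0 = -1
θ₃ = -1 − 0.01·0 = -1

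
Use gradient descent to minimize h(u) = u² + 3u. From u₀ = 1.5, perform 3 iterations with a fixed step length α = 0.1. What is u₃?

0.036

h′(u) = 2u + 3
u₁ = 1.5 − 0.1·6 = 0.9
u₂ = 0.9 − 0.1·4.8 = 0.42
u₃ = 0.42 − 0.1·3.84 = 0.036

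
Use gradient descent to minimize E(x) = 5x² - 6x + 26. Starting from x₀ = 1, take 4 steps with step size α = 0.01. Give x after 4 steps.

E′(x) = 10x - 6
x₁ = 1 − 0.01·4 = 0.96
x₂ = 0.96 − 0.01·3.6 = 0.924
x₃ = 0.924 − 0.01·3.24 = 0.8916
x₄ = 0.8916 − 0.01·2.916 = 0.86244

0.86244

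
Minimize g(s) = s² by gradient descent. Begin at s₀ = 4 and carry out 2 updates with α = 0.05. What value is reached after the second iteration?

g′(s) = 2s
Step 1: g′(4) = 8; s₁ = 4 − 0.05·8 = 3.6
Step 2: g′(3.6) = 7.2; s₂ = 3.6 − 0.05·7.2 = 3.24

3.24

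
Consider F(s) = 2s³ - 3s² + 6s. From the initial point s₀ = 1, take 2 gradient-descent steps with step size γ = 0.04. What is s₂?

0.563776

F′(s) = 6s² - 6s + 6
Step 1: F′(1) = 6; s₁ = 1 − 0.04·6 = 0.76
Step 2: F′(0.76) = 4.9056; s₂ = 0.76 − 0.04·4.9056 = 0.563776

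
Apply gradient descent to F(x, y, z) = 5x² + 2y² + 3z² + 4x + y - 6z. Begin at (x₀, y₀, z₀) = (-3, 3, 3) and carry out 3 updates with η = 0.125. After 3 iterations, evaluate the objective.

-3.583740234375

∇F = (10x + 4, 4y + 1, 6z - 6)
Step 1: at (-3, 3, 3), ∇F = (-26, 13, 12) → (-3, 3, 3) − 0.125·(-26, 13, 12) = (0.25, 1.375, 1.5)
Step 2: at (0.25, 1.375, 1.5), ∇F = (6.5, 6.5, 3) → (0.25, 1.375, 1.5) − 0.125·(6.5, 6.5, 3) = (-0.5625, 0.5625, 1.125)
Step 3: at (-0.5625, 0.5625, 1.125), ∇F = (-1.625, 3.25, 0.75) → (-0.5625, 0.5625, 1.125) − 0.125·(-1.625, 3.25, 0.75) = (-0.359375, 0.15625, 1.03125)
F(-0.359375, 0.15625, 1.03125) = -3.583740234375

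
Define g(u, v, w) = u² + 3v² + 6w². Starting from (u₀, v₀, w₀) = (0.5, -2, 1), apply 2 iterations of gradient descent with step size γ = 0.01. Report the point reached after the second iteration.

∇g = (2u, 6v, 12w)
(u₁, v₁, w₁) = (0.5, -2, 1) − 0.01·(1, -12, 12) = (0.49, -1.88, 0.88)
(u₂, v₂, w₂) = (0.49, -1.88, 0.88) − 0.01·(0.98, -11.28, 10.56) = (0.4802, -1.7672, 0.7744)

(0.4802, -1.7672, 0.7744)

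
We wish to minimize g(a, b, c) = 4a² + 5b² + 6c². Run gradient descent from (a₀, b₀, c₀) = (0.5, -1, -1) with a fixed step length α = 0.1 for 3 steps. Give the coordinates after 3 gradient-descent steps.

∇g = (8a, 10b, 12c)
(a₁, b₁, c₁) = (0.5, -1, -1) − 0.1·(4, -10, -12) = (0.1, 0, 0.2)
(a₂, b₂, c₂) = (0.1, 0, 0.2) − 0.1·(0.8, 0, 2.4) = (0.02, 0, -0.04)
(a₃, b₃, c₃) = (0.02, 0, -0.04) − 0.1·(0.16, 0, -0.48) = (0.004, 0, 0.008)

(0.004, 0, 0.008)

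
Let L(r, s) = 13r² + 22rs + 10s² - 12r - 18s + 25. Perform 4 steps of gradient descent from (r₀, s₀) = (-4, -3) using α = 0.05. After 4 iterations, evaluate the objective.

4279.84811381

∇L = (26r + 22s - 12, 22r + 20s - 18)
(r₁, s₁) = (-4, -3) − 0.05·(-182, -166) = (5.1, 5.3)
(r₂, s₂) = (5.1, 5.3) − 0.05·(237.2, 200.2) = (-6.76, -4.71)
(r₃, s₃) = (-6.76, -4.71) − 0.05·(-291.38, -260.92) = (7.809, 8.336)
(r₄, s₄) = (7.809, 8.336) − 0.05·(374.426, 320.518) = (-10.9123, -7.6899)
L(-10.9123, -7.6899) = 4279.84811381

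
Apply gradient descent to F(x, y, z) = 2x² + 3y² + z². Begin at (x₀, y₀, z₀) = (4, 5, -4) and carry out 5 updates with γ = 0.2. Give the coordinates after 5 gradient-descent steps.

∇F = (4x, 6y, 2z)
Step 1: at (4, 5, -4), ∇F = (16, 30, -8) → (4, 5, -4) − 0.2·(16, 30, -8) = (0.8, -1, -2.4)
Step 2: at (0.8, -1, -2.4), ∇F = (3.2, -6, -4.8) → (0.8, -1, -2.4) − 0.2·(3.2, -6, -4.8) = (0.16, 0.2, -1.44)
Step 3: at (0.16, 0.2, -1.44), ∇F = (0.64, 1.2, -2.88) → (0.16, 0.2, -1.44) − 0.2·(0.64, 1.2, -2.88) = (0.032, -0.04, -0.864)
Step 4: at (0.032, -0.04, -0.864), ∇F = (0.128, -0.24, -1.728) → (0.032, -0.04, -0.864) − 0.2·(0.128, -0.24, -1.728) = (0.0064, 0.008, -0.5184)
Step 5: at (0.0064, 0.008, -0.5184), ∇F = (0.0256, 0.048, -1.0368) → (0.0064, 0.008, -0.5184) − 0.2·(0.0256, 0.048, -1.0368) = (0.00128, -0.0016, -0.31104)

(0.00128, -0.0016, -0.31104)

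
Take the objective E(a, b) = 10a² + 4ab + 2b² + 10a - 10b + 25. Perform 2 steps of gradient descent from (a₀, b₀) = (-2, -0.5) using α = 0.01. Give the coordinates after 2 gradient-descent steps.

(-1.432, -0.1208)

∇E = (20a + 4b + 10, 4a + 4b - 10)
Step 1: at (-2, -0.5), ∇E = (-32, -20) → (-2, -0.5) − 0.01·(-32, -20) = (-1.68, -0.3)
Step 2: at (-1.68, -0.3), ∇E = (-24.8, -17.92) → (-1.68, -0.3) − 0.01·(-24.8, -17.92) = (-1.432, -0.1208)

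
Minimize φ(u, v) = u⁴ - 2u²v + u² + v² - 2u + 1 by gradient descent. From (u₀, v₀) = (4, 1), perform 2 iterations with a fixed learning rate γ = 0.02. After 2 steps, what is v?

1.569856

∇φ = (4u³ - 4uv + 2u - 2, -2u² + 2v)
(u₁, v₁) = (4, 1) − 0.02·(246, -30) = (-0.92, 1.6)
(u₂, v₂) = (-0.92, 1.6) − 0.02·(-1.066752, 1.5072) = (-0.89866496, 1.569856)
v = 1.569856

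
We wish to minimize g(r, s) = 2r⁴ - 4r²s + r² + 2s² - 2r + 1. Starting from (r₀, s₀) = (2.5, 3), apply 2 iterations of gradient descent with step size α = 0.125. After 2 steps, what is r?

∇g = (8r³ - 8rs + 2r - 2, -4r² + 4s)
Step 1: at (2.5, 3), ∇g = (68, -13) → (2.5, 3) − 0.125·(68, -13) = (-6, 4.625)
Step 2: at (-6, 4.625), ∇g = (-1520, -125.5) → (-6, 4.625) − 0.125·(-1520, -125.5) = (184, 20.3125)
r = 184

184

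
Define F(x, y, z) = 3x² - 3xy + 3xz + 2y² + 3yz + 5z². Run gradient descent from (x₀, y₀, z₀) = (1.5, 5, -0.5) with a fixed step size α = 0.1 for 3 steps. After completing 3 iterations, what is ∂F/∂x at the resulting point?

0.0405

∇F = (6x - 3y + 3z, -3x + 4y + 3z, 3x + 3y + 10z)
Step 1: at (1.5, 5, -0.5), ∇F = (-7.5, 14, 14.5) → (1.5, 5, -0.5) − 0.1·(-7.5, 14, 14.5) = (2.25, 3.6, -1.95)
Step 2: at (2.25, 3.6, -1.95), ∇F = (-3.15, 1.8, -1.95) → (2.25, 3.6, -1.95) − 0.1·(-3.15, 1.8, -1.95) = (2.565, 3.42, -1.755)
Step 3: at (2.565, 3.42, -1.755), ∇F = (-0.135, 0.72, 0.405) → (2.565, 3.42, -1.755) − 0.1·(-0.135, 0.72, 0.405) = (2.5785, 3.348, -1.7955)
∂F/∂x at (2.5785, 3.348, -1.7955) = 0.0405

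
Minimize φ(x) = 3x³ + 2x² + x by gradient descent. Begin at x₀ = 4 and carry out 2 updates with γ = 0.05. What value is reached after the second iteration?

φ′(x) = 9x² + 4x + 1
x₁ = 4 − 0.05·161 = -4.05
x₂ = -4.05 − 0.05·132.4225 = -10.671125

-10.671125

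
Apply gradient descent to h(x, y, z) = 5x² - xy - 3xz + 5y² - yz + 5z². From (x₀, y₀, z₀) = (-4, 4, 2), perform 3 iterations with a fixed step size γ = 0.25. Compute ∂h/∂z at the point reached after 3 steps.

-392.8125

∇h = (10x - y - 3z, -x + 10y - z, -3x - y + 10z)
Step 1: at (-4, 4, 2), ∇h = (-50, 42, 28) → (-4, 4, 2) − 0.25·(-50, 42, 28) = (8.5, -6.5, -5)
Step 2: at (8.5, -6.5, -5), ∇h = (106.5, -68.5, -69) → (8.5, -6.5, -5) − 0.25·(106.5, -68.5, -69) = (-18.125, 10.625, 12.25)
Step 3: at (-18.125, 10.625, 12.25), ∇h = (-228.625, 112.125, 166.25) → (-18.125, 10.625, 12.25) − 0.25·(-228.625, 112.125, 166.25) = (39.03125, -17.40625, -29.3125)
∂h/∂z at (39.03125, -17.40625, -29.3125) = -392.8125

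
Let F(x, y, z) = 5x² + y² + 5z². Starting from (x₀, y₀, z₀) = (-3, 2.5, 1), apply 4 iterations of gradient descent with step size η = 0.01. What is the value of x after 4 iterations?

∇F = (10x, 2y, 10z)
Step 1: at (-3, 2.5, 1), ∇F = (-30, 5, 10) → (-3, 2.5, 1) − 0.01·(-30, 5, 10) = (-2.7, 2.45, 0.9)
Step 2: at (-2.7, 2.45, 0.9), ∇F = (-27, 4.9, 9) → (-2.7, 2.45, 0.9) − 0.01·(-27, 4.9, 9) = (-2.43, 2.401, 0.81)
Step 3: at (-2.43, 2.401, 0.81), ∇F = (-24.3, 4.802, 8.1) → (-2.43, 2.401, 0.81) − 0.01·(-24.3, 4.802, 8.1) = (-2.187, 2.35298, 0.729)
Step 4: at (-2.187, 2.35298, 0.729), ∇F = (-21.87, 4.70596, 7.29) → (-2.187, 2.35298, 0.729) − 0.01·(-21.87, 4.70596, 7.29) = (-1.9683, 2.3059204, 0.6561)
x = -1.9683

-1.9683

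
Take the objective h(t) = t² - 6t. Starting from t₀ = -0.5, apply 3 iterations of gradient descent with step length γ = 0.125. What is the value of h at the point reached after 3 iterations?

-6.81976318359375

h′(t) = 2t - 6
t₁ = -0.5 − 0.125·(-7) = 0.375
t₂ = 0.375 − 0.125·(-5.25) = 1.03125
t₃ = 1.03125 − 0.125·(-3.9375) = 1.5234375
h(1.5234375) = -6.81976318359375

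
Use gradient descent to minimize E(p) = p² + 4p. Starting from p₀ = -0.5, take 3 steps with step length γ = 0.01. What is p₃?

E′(p) = 2p + 4
Step 1: E′(-0.5) = 3; p₁ = -0.5 − 0.01·3 = -0.53
Step 2: E′(-0.53) = 2.94; p₂ = -0.53 − 0.01·2.94 = -0.5594
Step 3: E′(-0.5594) = 2.8812; p₃ = -0.5594 − 0.01·2.8812 = -0.588212

-0.588212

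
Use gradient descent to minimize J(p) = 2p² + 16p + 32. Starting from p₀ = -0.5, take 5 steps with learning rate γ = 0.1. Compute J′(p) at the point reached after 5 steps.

J′(p) = 4p + 16
p₁ = -0.5 − 0.1·14 = -1.9
p₂ = -1.9 − 0.1·8.4 = -2.74
p₃ = -2.74 − 0.1·5.04 = -3.244
p₄ = -3.244 − 0.1·3.024 = -3.5464
p₅ = -3.5464 − 0.1·1.8144 = -3.72784
J′(p) at (-3.72784) = 1.08864

1.08864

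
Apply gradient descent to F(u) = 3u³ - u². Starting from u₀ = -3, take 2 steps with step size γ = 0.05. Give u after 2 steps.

-32.395125

F′(u) = 9u² - 2u
Step 1: F′(-3) = 87; u₁ = -3 − 0.05·87 = -7.35
Step 2: F′(-7.35) = 500.9025; u₂ = -7.35 − 0.05·500.9025 = -32.395125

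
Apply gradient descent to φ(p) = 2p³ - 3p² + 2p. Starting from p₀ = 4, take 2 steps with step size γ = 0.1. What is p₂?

-12.576

φ′(p) = 6p² - 6p + 2
p₁ = 4 − 0.1·74 = -3.4
p₂ = -3.4 − 0.1·91.76 = -12.576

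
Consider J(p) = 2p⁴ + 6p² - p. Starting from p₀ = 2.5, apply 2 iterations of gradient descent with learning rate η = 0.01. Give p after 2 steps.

0.78402112

J′(p) = 8p³ + 12p - 1
p₁ = 2.5 − 0.01·154 = 0.96
p₂ = 0.96 − 0.01·17.597888 = 0.78402112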